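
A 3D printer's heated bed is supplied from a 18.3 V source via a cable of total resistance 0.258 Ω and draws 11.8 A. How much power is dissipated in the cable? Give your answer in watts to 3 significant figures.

Only the current and the line resistance are needed for the I²R loss.
The cable carries the full 11.8 A.
P_line = I² R_line = (11.80)² × 0.258 = 35.92 W

35.9 W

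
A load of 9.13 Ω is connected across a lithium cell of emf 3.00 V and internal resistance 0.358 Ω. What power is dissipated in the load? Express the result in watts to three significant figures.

The internal resistance and the load are in series, so the same I flows through both; get I from ε/(r+R), then I²R for the load.
I = ε / (r + R) = 3.00 / (0.358 + 9.13) = 0.3162 A
P_load = I² R = (0.3162)² × 9.13 = 0.9128 W

0.913 W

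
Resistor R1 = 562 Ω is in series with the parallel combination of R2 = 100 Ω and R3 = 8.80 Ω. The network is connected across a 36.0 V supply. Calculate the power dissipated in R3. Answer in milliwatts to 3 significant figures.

29.6 mW

Reduce the parallel pair to R_p first; the network is then a simple series string.
R_p = (100×8.80)/(100+8.80) = 8.088 Ω
R_total = 562 + 8.088 = 570.1 Ω
I = V / R_total = 36.0 / 570.1 = 0.06315 A
Voltage across the parallel pair: V_p = I × R_p = 0.06315 × 8.088 = 0.5108 V
With V_p across R3, its power is V_p²/R3.
P_R3 = (0.5108)² / 8.80 = 0.02964 W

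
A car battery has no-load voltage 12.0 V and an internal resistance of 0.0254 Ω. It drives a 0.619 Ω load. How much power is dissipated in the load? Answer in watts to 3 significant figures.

215 W

Load and internal resistance form a series loop — compute the loop current, then the load power via I²R.
I = ε / (r + R) = 12.0 / (0.0254 + 0.619) = 18.62 A
P_load = I² R = (18.62)² × 0.619 = 214.7 W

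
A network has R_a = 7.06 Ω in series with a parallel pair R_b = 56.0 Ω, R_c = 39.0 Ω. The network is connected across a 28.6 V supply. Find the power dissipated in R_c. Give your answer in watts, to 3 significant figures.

12.3 W

Replace R_b and R_c with their parallel equivalent so the circuit becomes R_a in series with R_p.
R_p = (56.0×39.0)/(56.0+39.0) = 22.99 Ω
R_total = 7.06 + 22.99 = 30.05 Ω
I = V / R_total = 28.6 / 30.05 = 0.9518 A
Voltage across the parallel pair: V_p = I × R_p = 0.9518 × 22.99 = 21.88 V
With V_p across R_c, its power is V_p²/R_c.
P_R_c = (21.88)² / 39.0 = 12.28 W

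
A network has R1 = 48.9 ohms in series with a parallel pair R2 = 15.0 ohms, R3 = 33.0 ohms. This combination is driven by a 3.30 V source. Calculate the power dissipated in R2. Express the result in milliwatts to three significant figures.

22.0 mW

First combine the parallel branches into one equivalent R_p, then R1 + R_p is a series pair.
R_p = (15.0×33.0)/(15.0+33.0) = 10.31 Ω
R_total = 48.9 + 10.31 = 59.21 Ω
I = V / R_total = 3.30 / 59.21 = 0.05573 A
Voltage across the parallel pair: V_p = I × R_p = 0.05573 × 10.31 = 0.5747 V
R2 sees V_p directly, so P = V_p² / R2.
P_R2 = (0.5747)² / 15.0 = 0.02202 W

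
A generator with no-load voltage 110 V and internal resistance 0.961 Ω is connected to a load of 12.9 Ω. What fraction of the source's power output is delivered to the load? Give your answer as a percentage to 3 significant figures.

93.1 %

η = P_load/(P_load+P_int) = I²R/(I²R+I²r) = R/(R+r) — the I² cancels for series elements.
η = R / (R + r) = 12.9 / (12.9 + 0.961) = 0.9307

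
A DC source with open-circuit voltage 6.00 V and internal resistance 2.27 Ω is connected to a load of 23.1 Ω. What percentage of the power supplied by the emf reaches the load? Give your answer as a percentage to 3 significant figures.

91.1 %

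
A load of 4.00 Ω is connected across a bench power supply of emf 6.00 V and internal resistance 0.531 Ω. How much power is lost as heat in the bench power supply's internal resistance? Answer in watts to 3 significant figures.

0.931 W

The internal resistance carries the same current as the load; P_int = I²r.
I = ε / (r + R) = 6.00 / (0.531 + 4.00) = 1.324 A
P_int = I² r = (1.324)² × 0.531 = 0.9311 W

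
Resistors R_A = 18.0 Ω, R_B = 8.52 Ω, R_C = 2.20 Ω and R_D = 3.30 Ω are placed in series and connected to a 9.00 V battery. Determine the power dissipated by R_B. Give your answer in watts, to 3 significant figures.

0.673 W

Every series element carries the same I. Get I from the total resistance, then P = I² × R_B.
R_total = 18.0 + 8.52 + 2.20 + 3.30 = 32.02 Ω
I = V / R_total = 9.00 / 32.02 = 0.2811 A
P_R_B = I² × R_B = (0.2811)² × 8.52 = 0.6731 W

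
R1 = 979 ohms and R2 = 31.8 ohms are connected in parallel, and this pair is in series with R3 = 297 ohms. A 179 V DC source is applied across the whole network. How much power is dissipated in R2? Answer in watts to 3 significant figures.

8.90 W

Combine R1 and R2 into their parallel equivalent first, reducing the network to two series resistors.
R_p = (979×31.8)/(979+31.8) = 30.80 Ω
R_total = R_p + 297 = 30.80 + 297 = 327.8 Ω
I = V / R_total = 179 / 327.8 = 0.5461 A
Voltage across the parallel pair: V_p = I × R_p = 0.5461 × 30.80 = 16.82 V
R2 has V_p across it, so P = V_p²/R2.
P_R2 = (16.82)² / 31.8 = 8.895 W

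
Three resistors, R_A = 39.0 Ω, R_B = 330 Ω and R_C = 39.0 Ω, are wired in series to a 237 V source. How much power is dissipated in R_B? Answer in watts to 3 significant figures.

111 W

Series elements share the same current, so find I first, then use P = I²R.
R_total = 39.0 + 330 + 39.0 = 408.0 Ω
I = V / R_total = 237 / 408.0 = 0.5809 A
P_R_B = I² × R_B = (0.5809)² × 330 = 111.4 W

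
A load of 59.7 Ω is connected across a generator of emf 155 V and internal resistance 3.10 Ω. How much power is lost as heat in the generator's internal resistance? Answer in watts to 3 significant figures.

r is in series with the load, so it carries the full circuit current — the loss in it is I²r.
I = ε / (r + R) = 155 / (3.10 + 59.7) = 2.468 A
P_int = I² r = (2.468)² × 3.10 = 18.88 W

18.9 W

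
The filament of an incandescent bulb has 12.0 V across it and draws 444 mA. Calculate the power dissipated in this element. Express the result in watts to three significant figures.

Since both terminal voltage and current are stated, P = V I gives the power in one step.
P = 12.0 V × 0.4440 A = 5.328 W

5.33 W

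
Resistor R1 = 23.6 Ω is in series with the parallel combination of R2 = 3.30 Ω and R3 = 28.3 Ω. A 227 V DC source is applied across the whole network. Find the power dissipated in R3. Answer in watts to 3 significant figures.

First combine the parallel branches into one equivalent R_p, then R1 + R_p is a series pair.
R_p = (3.30×28.3)/(3.30+28.3) = 2.955 Ω
R_total = 23.6 + 2.955 = 26.56 Ω
I = V / R_total = 227 / 26.56 = 8.548 A
Voltage across the parallel pair: V_p = I × R_p = 8.548 × 2.955 = 25.26 V
R3 sees V_p directly, so P = V_p² / R3.
P_R3 = (25.26)² / 28.3 = 22.55 W

22.6 W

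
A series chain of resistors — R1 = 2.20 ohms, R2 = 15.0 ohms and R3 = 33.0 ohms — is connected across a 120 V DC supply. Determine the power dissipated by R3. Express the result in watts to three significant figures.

Every series element carries the same I. Get I from the total resistance, then P = I² × R3.
R_total = 2.20 + 15.0 + 33.0 = 50.20 Ω
I = V / R_total = 120 / 50.20 = 2.390 A
P_R3 = I² × R3 = (2.390)² × 33.0 = 188.6 W

189 W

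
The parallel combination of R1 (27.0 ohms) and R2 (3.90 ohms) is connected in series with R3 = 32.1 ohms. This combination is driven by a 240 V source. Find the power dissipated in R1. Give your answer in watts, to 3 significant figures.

First find R_p for the parallel pair, then treat R_p + R3 as a series loop.
R_p = (27.0×3.90)/(27.0+3.90) = 3.408 Ω
R_total = R_p + 32.1 = 3.408 + 32.1 = 35.51 Ω
I = V / R_total = 240 / 35.51 = 6.759 A
Voltage across the parallel pair: V_p = I × R_p = 6.759 × 3.408 = 23.03 V
Use P = V²/R for R1 with V = V_p.
P_R1 = (23.03)² / 27.0 = 19.65 W

19.6 W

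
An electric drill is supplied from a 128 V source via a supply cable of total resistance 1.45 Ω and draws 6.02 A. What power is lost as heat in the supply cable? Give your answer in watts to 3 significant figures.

52.5 W

Only the current and the line resistance are needed for the I²R loss.
The supply cable carries the full 6.02 A.
P_line = I² R_line = (6.020)² × 1.45 = 52.55 W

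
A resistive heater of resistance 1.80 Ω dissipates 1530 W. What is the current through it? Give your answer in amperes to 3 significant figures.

29.2 A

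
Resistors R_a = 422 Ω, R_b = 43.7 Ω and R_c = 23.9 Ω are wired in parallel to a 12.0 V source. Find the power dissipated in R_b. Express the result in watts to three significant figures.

3.30 W

Parallel branches share the same voltage; P = V²/R gives the branch power in one step.
P_R_b = V² / R_b = (12.0)² / 43.7 Ω = 3.295 W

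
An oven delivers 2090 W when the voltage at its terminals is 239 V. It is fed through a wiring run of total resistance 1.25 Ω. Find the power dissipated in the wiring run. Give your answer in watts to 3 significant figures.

Only the current and the line resistance are needed for the I²R loss.
I = P / V = 2090 / 239 = 8.745 A through the wiring run.
P_line = I² R_line = (8.745)² × 1.25 = 95.59 W

95.6 W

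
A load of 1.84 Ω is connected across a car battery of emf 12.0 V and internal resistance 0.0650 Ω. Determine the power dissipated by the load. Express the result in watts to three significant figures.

Find the circuit current first, then P = I²R for the load (series elements share I).
I = ε / (r + R) = 12.0 / (0.0650 + 1.84) = 6.299 A
P_load = I² R = (6.299)² × 1.84 = 73.01 W

73.0 W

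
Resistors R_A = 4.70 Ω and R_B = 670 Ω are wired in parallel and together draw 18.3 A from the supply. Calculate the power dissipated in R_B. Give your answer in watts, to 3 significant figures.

10.9 W

We need the common branch voltage; get it from I_total × R_eq, then P = V²/R for the branch.
1/R_eq = 1/4.70 + 1/670 ⇒ R_eq = 4.667 Ω
V = I_total × R_eq = 18.30 × 4.667 = 85.41 V
P_R_B = V² / R_B = (85.41)² / 670 = 10.89 W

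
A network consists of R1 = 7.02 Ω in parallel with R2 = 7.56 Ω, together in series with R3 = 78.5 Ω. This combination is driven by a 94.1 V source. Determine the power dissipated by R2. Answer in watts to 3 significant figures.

2.30 W

First find R_p for the parallel pair, then treat R_p + R3 as a series loop.
R_p = (7.02×7.56)/(7.02+7.56) = 3.640 Ω
R_total = R_p + 78.5 = 3.640 + 78.5 = 82.14 Ω
I = V / R_total = 94.1 / 82.14 = 1.146 A
Voltage across the parallel pair: V_p = I × R_p = 1.146 × 3.640 = 4.170 V
R2 has V_p across it, so P = V_p²/R2.
P_R2 = (4.170)² / 7.56 = 2.300 W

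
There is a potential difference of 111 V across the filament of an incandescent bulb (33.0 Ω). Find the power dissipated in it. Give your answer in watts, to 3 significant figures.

373 W

Voltage and resistance are given, so P = V²/R is the one-step route.
P = (111 V)² / 33.0 Ω = 373.4 W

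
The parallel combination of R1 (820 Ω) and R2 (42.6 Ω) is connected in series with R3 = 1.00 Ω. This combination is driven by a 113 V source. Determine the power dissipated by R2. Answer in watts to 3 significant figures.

285 W

Collapse the R1‖R2 pair into one equivalent R_p; then R_p and R3 form a series string.
R_p = (820×42.6)/(820+42.6) = 40.50 Ω
R_total = R_p + 1.00 = 40.50 + 1.00 = 41.50 Ω
I = V / R_total = 113 / 41.50 = 2.723 A
Voltage across the parallel pair: V_p = I × R_p = 2.723 × 40.50 = 110.3 V
R2 has V_p across it, so P = V_p²/R2.
P_R2 = (110.3)² / 42.6 = 285.5 W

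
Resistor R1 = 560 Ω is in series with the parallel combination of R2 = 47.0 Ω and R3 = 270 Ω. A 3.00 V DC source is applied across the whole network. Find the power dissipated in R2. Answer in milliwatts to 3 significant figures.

0.852 mW

Reduce the parallel pair to R_p first; the network is then a simple series string.
R_p = (47.0×270)/(47.0+270) = 40.03 Ω
R_total = 560 + 40.03 = 600.0 Ω
I = V / R_total = 3.00 / 600.0 = 0.005000 A
Voltage across the parallel pair: V_p = I × R_p = 0.005000 × 40.03 = 0.2001 V
R2 is across V_p, so use P = V²/R for that branch.
P_R2 = (0.2001)² / 47.0 = 0.0008523 W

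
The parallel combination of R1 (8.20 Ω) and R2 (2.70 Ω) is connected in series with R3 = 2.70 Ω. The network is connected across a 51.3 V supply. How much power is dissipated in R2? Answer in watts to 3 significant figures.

Combine R1 and R2 into their parallel equivalent first, reducing the network to two series resistors.
R_p = (8.20×2.70)/(8.20+2.70) = 2.031 Ω
R_total = R_p + 2.70 = 2.031 + 2.70 = 4.731 Ω
I = V / R_total = 51.3 / 4.731 = 10.84 A
Voltage across the parallel pair: V_p = I × R_p = 10.84 × 2.031 = 22.02 V
R2 sits across V_p; its power is V_p²/R.
P_R2 = (22.02)² / 2.70 = 179.7 W

180 W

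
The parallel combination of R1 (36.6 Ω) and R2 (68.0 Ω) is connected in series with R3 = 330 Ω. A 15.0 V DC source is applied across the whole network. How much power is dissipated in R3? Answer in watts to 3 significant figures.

0.593 W

Collapse the R1‖R2 pair into one equivalent R_p; then R_p and R3 form a series string.
R_p = (36.6×68.0)/(36.6+68.0) = 23.79 Ω
R_total = R_p + 330 = 23.79 + 330 = 353.8 Ω
I = V / R_total = 15.0 / 353.8 = 0.04240 A
All the supply current flows through R3; use P = I²R3.
P_R3 = (0.04240)² × 330 = 0.5932 W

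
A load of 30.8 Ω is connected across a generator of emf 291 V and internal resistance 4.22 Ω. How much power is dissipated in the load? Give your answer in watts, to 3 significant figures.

Load and internal resistance form a series loop — compute the loop current, then the load power via I²R.
I = ε / (r + R) = 291 / (4.22 + 30.8) = 8.310 A
P_load = I² R = (8.310)² × 30.8 = 2127 W

2130 W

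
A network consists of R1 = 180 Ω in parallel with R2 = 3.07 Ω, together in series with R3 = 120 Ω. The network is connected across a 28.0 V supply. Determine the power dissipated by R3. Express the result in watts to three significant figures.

6.22 W

First find R_p for the parallel pair, then treat R_p + R3 as a series loop.
R_p = (180×3.07)/(180+3.07) = 3.019 Ω
R_total = R_p + 120 = 3.019 + 120 = 123.0 Ω
I = V / R_total = 28.0 / 123.0 = 0.2276 A
R3 is the series element, so its power is I²R.
P_R3 = (0.2276)² × 120 = 6.217 W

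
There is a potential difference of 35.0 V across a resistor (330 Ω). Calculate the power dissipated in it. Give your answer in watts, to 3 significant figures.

3.71 W

With V across and R both known, P = V²/R gives the dissipation directly.
P = (35.0 V)² / 330 Ω = 3.712 W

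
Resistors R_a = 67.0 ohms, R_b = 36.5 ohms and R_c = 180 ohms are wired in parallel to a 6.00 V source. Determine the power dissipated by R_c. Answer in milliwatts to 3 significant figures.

200 mW

Every branch has 6.00 V across it, so for R_c the power is simply V²/R.
P_R_c = V² / R_c = (6.00)² / 180 Ω = 0.2000 W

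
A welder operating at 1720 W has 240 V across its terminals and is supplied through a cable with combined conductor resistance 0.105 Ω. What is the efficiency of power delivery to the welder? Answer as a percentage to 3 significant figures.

I = P / V = 1720 / 240 = 7.167 A through the cable.
P_line = I² R_line = (7.167)² × 0.105 = 5.393 W
P_source = P_load + P_line = 1720 + 5.393 = 1725 W
η = P_load / P_source = 1720 / 1725 = 0.9969

99.7 %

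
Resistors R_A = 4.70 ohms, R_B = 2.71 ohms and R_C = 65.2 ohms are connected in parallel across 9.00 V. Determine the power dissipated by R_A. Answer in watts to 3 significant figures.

R_A sits directly across the source, so P = V²/R with V = 9.00 V.
P_R_A = V² / R_A = (9.00)² / 4.70 Ω = 17.23 W

17.2 W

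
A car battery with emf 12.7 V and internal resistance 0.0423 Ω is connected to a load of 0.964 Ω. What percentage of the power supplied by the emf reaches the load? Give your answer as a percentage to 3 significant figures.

95.8 %

Efficiency is P_load / P_total. With a series r and R sharing the same I, P = I²R for each, so η = R/(R+r).
η = R / (R + r) = 0.964 / (0.964 + 0.0423) = 0.9580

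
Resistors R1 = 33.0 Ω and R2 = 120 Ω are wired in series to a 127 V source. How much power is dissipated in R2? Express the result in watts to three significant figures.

82.7 W

Series elements share the same current, so find I first, then use P = I²R.
R_total = 33.0 + 120 = 153.0 Ω
I = V / R_total = 127 / 153.0 = 0.8301 A
P_R2 = I² × R2 = (0.8301)² × 120 = 82.68 W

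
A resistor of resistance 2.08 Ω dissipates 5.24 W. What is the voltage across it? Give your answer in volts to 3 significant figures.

3.30 V

The two known quantities fix the third via V = √(P R).
V = √(5.24 × 2.08) = 3.301 V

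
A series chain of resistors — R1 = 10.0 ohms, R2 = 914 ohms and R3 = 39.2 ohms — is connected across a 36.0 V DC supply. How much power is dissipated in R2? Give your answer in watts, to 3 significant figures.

In a series string the same current flows through every resistor — find that current, then P = I²R for the one we want.
R_total = 10.0 + 914 + 39.2 = 963.2 Ω
I = V / R_total = 36.0 / 963.2 = 0.03738 A
P_R2 = I² × R2 = (0.03738)² × 914 = 1.277 W

1.28 W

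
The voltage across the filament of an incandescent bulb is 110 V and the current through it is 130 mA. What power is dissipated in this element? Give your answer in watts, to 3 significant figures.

14.3 W

Both the voltage across and the current through the element are known, so P = V I applies directly.
P = 110 V × 0.1300 A = 14.30 W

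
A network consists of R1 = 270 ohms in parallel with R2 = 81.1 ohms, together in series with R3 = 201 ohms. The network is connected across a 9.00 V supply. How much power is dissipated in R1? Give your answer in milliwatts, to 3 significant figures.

Combine R1 and R2 into their parallel equivalent first, reducing the network to two series resistors.
R_p = (270×81.1)/(270+81.1) = 62.37 Ω
R_total = R_p + 201 = 62.37 + 201 = 263.4 Ω
I = V / R_total = 9.00 / 263.4 = 0.03417 A
Voltage across the parallel pair: V_p = I × R_p = 0.03417 × 62.37 = 2.131 V
Use P = V²/R for R1 with V = V_p.
P_R1 = (2.131)² / 270 = 0.01682 W

16.8 mW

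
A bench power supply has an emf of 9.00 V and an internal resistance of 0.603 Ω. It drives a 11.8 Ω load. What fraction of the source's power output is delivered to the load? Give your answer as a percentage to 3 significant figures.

η = P_load/(P_load+P_int) = I²R/(I²R+I²r) = R/(R+r) — the I² cancels for series elements.
η = R / (R + r) = 11.8 / (11.8 + 0.603) = 0.9514

95.1 %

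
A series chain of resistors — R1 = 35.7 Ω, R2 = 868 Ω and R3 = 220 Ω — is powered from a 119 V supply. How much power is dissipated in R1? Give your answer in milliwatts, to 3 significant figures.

Since the resistors are in series they all carry the loop current I = V/R_total; the power in any one is I²R.
R_total = 35.7 + 868 + 220 = 1124 Ω
I = V / R_total = 119 / 1124 = 0.1059 A
P_R1 = I² × R1 = (0.1059)² × 35.7 = 0.4004 W

400 mW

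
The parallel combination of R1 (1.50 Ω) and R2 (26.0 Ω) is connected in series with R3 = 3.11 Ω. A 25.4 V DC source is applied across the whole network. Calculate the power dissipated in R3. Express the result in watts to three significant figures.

First find R_p for the parallel pair, then treat R_p + R3 as a series loop.
R_p = (1.50×26.0)/(1.50+26.0) = 1.418 Ω
R_total = R_p + 3.11 = 1.418 + 3.11 = 4.528 Ω
I = V / R_total = 25.4 / 4.528 = 5.609 A
R3 carries the full series current, so P = I²R.
P_R3 = (5.609)² × 3.11 = 97.85 W

97.9 W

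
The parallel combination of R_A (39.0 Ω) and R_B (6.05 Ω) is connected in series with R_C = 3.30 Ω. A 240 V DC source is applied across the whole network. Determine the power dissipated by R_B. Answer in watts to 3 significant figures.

3580 W

First find R_p for the parallel pair, then treat R_p + R_C as a series loop.
R_p = (39.0×6.05)/(39.0+6.05) = 5.238 Ω
R_total = R_p + 3.30 = 5.238 + 3.30 = 8.538 Ω
I = V / R_total = 240 / 8.538 = 28.11 A
Voltage across the parallel pair: V_p = I × R_p = 28.11 × 5.238 = 147.2 V
Use P = V²/R for R_B with V = V_p.
P_R_B = (147.2)² / 6.05 = 3583 W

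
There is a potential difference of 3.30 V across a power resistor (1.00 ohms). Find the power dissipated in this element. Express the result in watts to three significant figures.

V and R are stated; P = V²/R avoids computing the current.
P = (3.30 V)² / 1.00 Ω = 10.89 W

10.9 W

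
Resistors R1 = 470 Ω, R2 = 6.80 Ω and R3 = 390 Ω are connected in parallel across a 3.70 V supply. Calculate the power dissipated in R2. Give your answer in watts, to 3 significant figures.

2.01 W

Every branch has 3.70 V across it, so for R2 the power is simply V²/R.
P_R2 = V² / R2 = (3.70)² / 6.80 Ω = 2.013 W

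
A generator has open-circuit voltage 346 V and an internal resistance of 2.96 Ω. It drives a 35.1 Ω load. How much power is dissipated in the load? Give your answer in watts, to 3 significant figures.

Load and internal resistance form a series loop — compute the loop current, then the load power via I²R.
I = ε / (r + R) = 346 / (2.96 + 35.1) = 9.091 A
P_load = I² R = (9.091)² × 35.1 = 2901 W

2900 W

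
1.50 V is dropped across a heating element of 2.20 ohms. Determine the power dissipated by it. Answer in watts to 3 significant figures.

V and R are stated; P = V²/R avoids computing the current.
P = (1.50 V)² / 2.20 Ω = 1.023 W

1.02 W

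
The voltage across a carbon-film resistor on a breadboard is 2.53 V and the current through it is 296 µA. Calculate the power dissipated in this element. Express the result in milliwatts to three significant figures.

With V and I both given, power follows immediately from P = V I.
P = 2.53 V × 0.0002960 A = 0.0007489 W

0.749 mW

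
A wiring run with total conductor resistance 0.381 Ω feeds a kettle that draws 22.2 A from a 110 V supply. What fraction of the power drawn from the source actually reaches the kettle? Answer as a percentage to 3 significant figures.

The wiring run carries the full 22.2 A.
P_line = I² R_line = (22.20)² × 0.381 = 187.8 W
P_source = V I = 110 × 22.20 = 2442 W; P_load = 2254 W
η = P_load / P_source = 2254 / 2442 = 0.9231

92.3 %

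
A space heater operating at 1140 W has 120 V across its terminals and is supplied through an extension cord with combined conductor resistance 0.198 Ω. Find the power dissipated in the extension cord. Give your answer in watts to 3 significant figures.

17.9 W

Line loss is just I²R for the cable — we know both I and R_line directly.
I = P / V = 1140 / 120 = 9.500 A through the extension cord.
P_line = I² R_line = (9.500)² × 0.198 = 17.87 W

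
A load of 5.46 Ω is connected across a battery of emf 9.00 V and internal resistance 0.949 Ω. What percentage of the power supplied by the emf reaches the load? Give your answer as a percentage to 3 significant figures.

85.2 %

η = P_load/(P_load+P_int) = I²R/(I²R+I²r) = R/(R+r) — the I² cancels for series elements.
η = R / (R + r) = 5.46 / (5.46 + 0.949) = 0.8519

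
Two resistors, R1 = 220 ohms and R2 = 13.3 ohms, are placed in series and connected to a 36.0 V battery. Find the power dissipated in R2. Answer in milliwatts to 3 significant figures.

Every series element carries the same I. Get I from the total resistance, then P = I² × R2.
R_total = 220 + 13.3 = 233.3 Ω
I = V / R_total = 36.0 / 233.3 = 0.1543 A
P_R2 = I² × R2 = (0.1543)² × 13.3 = 0.3167 W

317 mW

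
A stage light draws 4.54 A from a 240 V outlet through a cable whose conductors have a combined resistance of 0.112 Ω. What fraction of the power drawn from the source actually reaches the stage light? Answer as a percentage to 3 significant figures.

99.8 %

The cable carries the full 4.54 A.
P_line = I² R_line = (4.540)² × 0.112 = 2.308 W
P_source = V I = 240 × 4.540 = 1090 W; P_load = 1087 W
η = P_load / P_source = 1087 / 1090 = 0.9979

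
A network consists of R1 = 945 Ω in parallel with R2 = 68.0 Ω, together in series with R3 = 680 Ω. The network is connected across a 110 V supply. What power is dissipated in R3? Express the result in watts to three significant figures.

Combine R1 and R2 into their parallel equivalent first, reducing the network to two series resistors.
R_p = (945×68.0)/(945+68.0) = 63.44 Ω
R_total = R_p + 680 = 63.44 + 680 = 743.4 Ω
I = V / R_total = 110 / 743.4 = 0.1480 A
R3 is the series element, so its power is I²R.
P_R3 = (0.1480)² × 680 = 14.89 W

14.9 W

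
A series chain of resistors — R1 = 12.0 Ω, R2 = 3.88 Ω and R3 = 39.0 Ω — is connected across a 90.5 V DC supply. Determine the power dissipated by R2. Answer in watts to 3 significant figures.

10.6 W

The current is common to all series resistors; compute it, then apply P = I²R for the target.
R_total = 12.0 + 3.88 + 39.0 = 54.88 Ω
I = V / R_total = 90.5 / 54.88 = 1.649 A
P_R2 = I² × R2 = (1.649)² × 3.88 = 10.55 W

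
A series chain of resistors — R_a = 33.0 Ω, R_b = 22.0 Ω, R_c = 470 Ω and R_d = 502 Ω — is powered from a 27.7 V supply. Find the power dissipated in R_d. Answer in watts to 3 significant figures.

Since the resistors are in series they all carry the loop current I = V/R_total; the power in any one is I²R.
R_total = 33.0 + 22.0 + 470 + 502 = 1027 Ω
I = V / R_total = 27.7 / 1027 = 0.02697 A
P_R_d = I² × R_d = (0.02697)² × 502 = 0.3652 W

0.365 W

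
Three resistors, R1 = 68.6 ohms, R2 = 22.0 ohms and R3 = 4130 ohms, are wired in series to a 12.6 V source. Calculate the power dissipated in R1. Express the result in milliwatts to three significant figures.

0.611 mW

Since the resistors are in series they all carry the loop current I = V/R_total; the power in any one is I²R.
R_total = 68.6 + 22.0 + 4130 = 4221 Ω
I = V / R_total = 12.6 / 4221 = 0.002985 A
P_R1 = I² × R1 = (0.002985)² × 68.6 = 0.0006114 W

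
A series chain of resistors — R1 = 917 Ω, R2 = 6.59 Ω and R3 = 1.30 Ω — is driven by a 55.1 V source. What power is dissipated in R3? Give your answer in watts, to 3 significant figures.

Series elements share the same current, so find I first, then use P = I²R.
R_total = 917 + 6.59 + 1.30 = 924.9 Ω
I = V / R_total = 55.1 / 924.9 = 0.05957 A
P_R3 = I² × R3 = (0.05957)² × 1.30 = 0.004614 W

0.00461 W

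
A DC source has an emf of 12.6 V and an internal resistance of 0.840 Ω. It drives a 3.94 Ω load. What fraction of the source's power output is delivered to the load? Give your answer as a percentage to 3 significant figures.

82.4 %

Both r and R carry the same current, so the power split is just the resistance split: η = R/(R+r).
η = R / (R + r) = 3.94 / (3.94 + 0.840) = 0.8243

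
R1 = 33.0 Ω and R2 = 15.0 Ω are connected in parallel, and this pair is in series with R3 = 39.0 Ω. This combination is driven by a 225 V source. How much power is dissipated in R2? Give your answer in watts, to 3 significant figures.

Combine R1 and R2 into their parallel equivalent first, reducing the network to two series resistors.
R_p = (33.0×15.0)/(33.0+15.0) = 10.31 Ω
R_total = R_p + 39.0 = 10.31 + 39.0 = 49.31 Ω
I = V / R_total = 225 / 49.31 = 4.563 A
Voltage across the parallel pair: V_p = I × R_p = 4.563 × 10.31 = 47.05 V
R2 has V_p across it, so P = V_p²/R2.
P_R2 = (47.05)² / 15.0 = 147.6 W

148 W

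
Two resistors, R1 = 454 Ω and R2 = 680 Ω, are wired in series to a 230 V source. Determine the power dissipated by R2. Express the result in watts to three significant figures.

28.0 W

Since the resistors are in series they all carry the loop current I = V/R_total; the power in any one is I²R.
R_total = 454 + 680 = 1134 Ω
I = V / R_total = 230 / 1134 = 0.2028 A
P_R2 = I² × R2 = (0.2028)² × 680 = 27.97 W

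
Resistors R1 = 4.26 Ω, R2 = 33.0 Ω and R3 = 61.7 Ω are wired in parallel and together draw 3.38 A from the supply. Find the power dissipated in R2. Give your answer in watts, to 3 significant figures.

4.38 W

The branches share the same voltage, but only the total current is given — find V from the equivalent resistance first.
1/R_eq = 1/4.26 + 1/33.0 + 1/61.7 ⇒ R_eq = 3.556 Ω
V = I_total × R_eq = 3.380 × 3.556 = 12.02 V
P_R2 = V² / R2 = (12.02)² / 33.0 = 4.377 W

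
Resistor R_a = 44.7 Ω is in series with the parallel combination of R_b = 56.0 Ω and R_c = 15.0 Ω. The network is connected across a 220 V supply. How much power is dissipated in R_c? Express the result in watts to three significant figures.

141 W

First combine the parallel branches into one equivalent R_p, then R_a + R_p is a series pair.
R_p = (56.0×15.0)/(56.0+15.0) = 11.83 Ω
R_total = 44.7 + 11.83 = 56.53 Ω
I = V / R_total = 220 / 56.53 = 3.892 A
Voltage across the parallel pair: V_p = I × R_p = 3.892 × 11.83 = 46.04 V
With V_p across R_c, its power is V_p²/R_c.
P_R_c = (46.04)² / 15.0 = 141.3 W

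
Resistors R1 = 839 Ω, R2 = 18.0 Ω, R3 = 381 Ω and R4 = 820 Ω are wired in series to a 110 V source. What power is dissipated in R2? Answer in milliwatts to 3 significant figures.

51.4 mW

Series elements share the same current, so find I first, then use P = I²R.
R_total = 839 + 18.0 + 381 + 820 = 2058 Ω
I = V / R_total = 110 / 2058 = 0.05345 A
P_R2 = I² × R2 = (0.05345)² × 18.0 = 0.05142 W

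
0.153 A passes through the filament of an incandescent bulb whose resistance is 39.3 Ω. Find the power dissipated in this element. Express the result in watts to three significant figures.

Knowing I and R, the power is just I²R — no need to find V first.
P = (0.1530 A)² × 39.3 Ω = 0.9200 W

0.920 W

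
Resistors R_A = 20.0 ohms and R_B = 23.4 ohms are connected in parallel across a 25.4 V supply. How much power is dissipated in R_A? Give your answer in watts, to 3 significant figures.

32.3 W

The supply voltage appears across each parallel branch — just use P = V²/R_A.
P_R_A = V² / R_A = (25.4)² / 20.0 Ω = 32.26 W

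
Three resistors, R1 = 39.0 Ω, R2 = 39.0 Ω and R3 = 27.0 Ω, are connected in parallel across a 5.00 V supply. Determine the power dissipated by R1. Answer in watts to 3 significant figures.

0.641 W

The supply voltage appears across each parallel branch — just use P = V²/R1.
P_R1 = V² / R1 = (5.00)² / 39.0 Ω = 0.6410 W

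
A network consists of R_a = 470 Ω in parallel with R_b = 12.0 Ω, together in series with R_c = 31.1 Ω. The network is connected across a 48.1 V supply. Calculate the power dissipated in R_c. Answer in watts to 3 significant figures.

39.3 W

Combine R_a and R_b into their parallel equivalent first, reducing the network to two series resistors.
R_p = (470×12.0)/(470+12.0) = 11.70 Ω
R_total = R_p + 31.1 = 11.70 + 31.1 = 42.80 Ω
I = V / R_total = 48.1 / 42.80 = 1.124 A
R_c is the series element, so its power is I²R.
P_R_c = (1.124)² × 31.1 = 39.28 W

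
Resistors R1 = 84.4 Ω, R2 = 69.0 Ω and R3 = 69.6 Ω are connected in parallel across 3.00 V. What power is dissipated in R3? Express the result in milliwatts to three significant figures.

129 mW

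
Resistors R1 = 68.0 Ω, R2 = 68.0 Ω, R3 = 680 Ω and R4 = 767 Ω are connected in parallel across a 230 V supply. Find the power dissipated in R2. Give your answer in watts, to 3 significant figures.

778 W

Parallel branches share the same voltage; P = V²/R gives the branch power in one step.
P_R2 = V² / R2 = (230)² / 68.0 Ω = 777.9 W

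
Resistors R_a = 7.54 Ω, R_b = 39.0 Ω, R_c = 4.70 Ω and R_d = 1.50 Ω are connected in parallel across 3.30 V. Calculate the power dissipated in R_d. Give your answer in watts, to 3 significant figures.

The supply voltage appears across each parallel branch — just use P = V²/R_d.
P_R_d = V² / R_d = (3.30)² / 1.50 Ω = 7.260 W

7.26 W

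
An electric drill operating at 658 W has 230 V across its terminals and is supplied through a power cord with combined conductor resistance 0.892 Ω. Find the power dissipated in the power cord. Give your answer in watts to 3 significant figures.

The power cord and load are in series, so the same current flows in both; the loss is I²R_line.
I = P / V = 658 / 230 = 2.861 A through the power cord.
P_line = I² R_line = (2.861)² × 0.892 = 7.301 W

7.30 W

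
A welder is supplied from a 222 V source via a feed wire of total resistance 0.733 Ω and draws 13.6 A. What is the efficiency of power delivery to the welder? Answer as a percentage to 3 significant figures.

95.5 %

The feed wire carries the full 13.6 A.
P_line = I² R_line = (13.60)² × 0.733 = 135.6 W
P_source = V I = 222 × 13.60 = 3019 W; P_load = 2884 W
η = P_load / P_source = 2884 / 3019 = 0.9551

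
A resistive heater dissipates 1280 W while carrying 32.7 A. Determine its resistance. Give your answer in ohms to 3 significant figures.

Inverting the appropriate power form: R = P / I².
R = 1280 / (32.70)² = 1.197 Ω

1.20 Ω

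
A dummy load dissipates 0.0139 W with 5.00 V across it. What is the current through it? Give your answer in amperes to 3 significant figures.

The two known quantities fix the third via I = P / V.
I = 0.0139 / 5.00 = 0.002780 A

0.00278 A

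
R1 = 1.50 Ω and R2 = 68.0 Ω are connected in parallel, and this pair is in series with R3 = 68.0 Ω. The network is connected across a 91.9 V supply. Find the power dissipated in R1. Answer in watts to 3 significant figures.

First find R_p for the parallel pair, then treat R_p + R3 as a series loop.
R_p = (1.50×68.0)/(1.50+68.0) = 1.468 Ω
R_total = R_p + 68.0 = 1.468 + 68.0 = 69.47 Ω
I = V / R_total = 91.9 / 69.47 = 1.323 A
Voltage across the parallel pair: V_p = I × R_p = 1.323 × 1.468 = 1.942 V
R1 sits across V_p; its power is V_p²/R.
P_R1 = (1.942)² / 1.50 = 2.513 W

2.51 W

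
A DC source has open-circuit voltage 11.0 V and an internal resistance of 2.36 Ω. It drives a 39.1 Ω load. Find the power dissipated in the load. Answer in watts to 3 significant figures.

The internal resistance and the load are in series, so the same I flows through both; get I from ε/(r+R), then I²R for the load.
I = ε / (r + R) = 11.0 / (2.36 + 39.1) = 0.2653 A
P_load = I² R = (0.2653)² × 39.1 = 2.752 W

2.75 W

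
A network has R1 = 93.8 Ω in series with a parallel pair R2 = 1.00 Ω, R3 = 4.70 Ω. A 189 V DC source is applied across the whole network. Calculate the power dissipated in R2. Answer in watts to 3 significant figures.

2.71 W

Reduce the parallel pair to R_p first; the network is then a simple series string.
R_p = (1.00×4.70)/(1.00+4.70) = 0.8246 Ω
R_total = 93.8 + 0.8246 = 94.62 Ω
I = V / R_total = 189 / 94.62 = 1.997 A
Voltage across the parallel pair: V_p = I × R_p = 1.997 × 0.8246 = 1.647 V
With V_p across R2, its power is V_p²/R2.
P_R2 = (1.647)² / 1.00 = 2.712 W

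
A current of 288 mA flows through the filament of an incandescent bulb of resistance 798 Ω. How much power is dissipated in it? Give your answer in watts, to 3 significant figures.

66.2 W

The current through and the resistance of the element are both given; use P = I²R.
P = (0.2880 A)² × 798 Ω = 66.19 W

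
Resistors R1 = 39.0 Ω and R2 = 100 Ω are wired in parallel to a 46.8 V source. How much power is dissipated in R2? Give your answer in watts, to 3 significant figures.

The supply voltage appears across each parallel branch — just use P = V²/R2.
P_R2 = V² / R2 = (46.8)² / 100 Ω = 21.90 W

21.9 W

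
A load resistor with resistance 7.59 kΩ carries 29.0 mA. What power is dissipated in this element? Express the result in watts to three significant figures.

With I and R stated, P = I²R applies in one step.
P = (0.02900 A)² × 7590 Ω = 6.383 W

6.38 W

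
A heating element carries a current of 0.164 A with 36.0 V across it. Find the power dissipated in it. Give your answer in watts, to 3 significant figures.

5.90 W

Since both terminal voltage and current are stated, P = V I gives the power in one step.
P = 36.0 V × 0.1640 A = 5.904 W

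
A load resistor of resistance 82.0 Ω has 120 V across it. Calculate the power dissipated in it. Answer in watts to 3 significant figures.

With V across and R both known, P = V²/R gives the dissipation directly.
P = (120 V)² / 82.0 Ω = 175.6 W

176 W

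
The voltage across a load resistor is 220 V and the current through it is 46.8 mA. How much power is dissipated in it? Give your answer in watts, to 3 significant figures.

Both the voltage across and the current through the element are known, so P = V I applies directly.
P = 220 V × 0.04680 A = 10.30 W

10.3 W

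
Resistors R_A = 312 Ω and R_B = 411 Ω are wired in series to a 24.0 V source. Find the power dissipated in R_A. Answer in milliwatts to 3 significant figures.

Every series element carries the same I. Get I from the total resistance, then P = I² × R_A.
R_total = 312 + 411 = 723.0 Ω
I = V / R_total = 24.0 / 723.0 = 0.03320 A
P_R_A = I² × R_A = (0.03320)² × 312 = 0.3438 W

344 mW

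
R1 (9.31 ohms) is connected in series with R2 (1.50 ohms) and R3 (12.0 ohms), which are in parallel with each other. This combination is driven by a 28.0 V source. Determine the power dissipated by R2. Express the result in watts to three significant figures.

8.20 W

First combine the parallel branches into one equivalent R_p, then R1 + R_p is a series pair.
R_p = (1.50×12.0)/(1.50+12.0) = 1.333 Ω
R_total = 9.31 + 1.333 = 10.64 Ω
I = V / R_total = 28.0 / 10.64 = 2.631 A
Voltage across the parallel pair: V_p = I × R_p = 2.631 × 1.333 = 3.508 V
With V_p across R2, its power is V_p²/R2.
P_R2 = (3.508)² / 1.50 = 8.203 W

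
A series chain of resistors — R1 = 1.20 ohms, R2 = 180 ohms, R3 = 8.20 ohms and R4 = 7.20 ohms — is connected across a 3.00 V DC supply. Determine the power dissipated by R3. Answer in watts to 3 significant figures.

Every series element carries the same I. Get I from the total resistance, then P = I² × R3.
R_total = 1.20 + 180 + 8.20 + 7.20 = 196.6 Ω
I = V / R_total = 3.00 / 196.6 = 0.01526 A
P_R3 = I² × R3 = (0.01526)² × 8.20 = 0.001909 W

0.00191 W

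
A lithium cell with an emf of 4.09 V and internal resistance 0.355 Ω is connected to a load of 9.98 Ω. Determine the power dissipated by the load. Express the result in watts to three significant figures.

1.56 W

Find the circuit current first, then P = I²R for the load (series elements share I).
I = ε / (r + R) = 4.09 / (0.355 + 9.98) = 0.3957 A
P_load = I² R = (0.3957)² × 9.98 = 1.563 W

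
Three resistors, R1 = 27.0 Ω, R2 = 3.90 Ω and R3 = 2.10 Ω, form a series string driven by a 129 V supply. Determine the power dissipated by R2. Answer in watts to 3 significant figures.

59.6 W

Since the resistors are in series they all carry the loop current I = V/R_total; the power in any one is I²R.
R_total = 27.0 + 3.90 + 2.10 = 33.00 Ω
I = V / R_total = 129 / 33.00 = 3.909 A
P_R2 = I² × R2 = (3.909)² × 3.90 = 59.60 W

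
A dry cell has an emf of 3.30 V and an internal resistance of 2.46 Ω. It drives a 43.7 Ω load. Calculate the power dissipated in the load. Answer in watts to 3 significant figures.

0.223 W

With r and R in series, I = ε/(r+R); the load dissipates I²R.
I = ε / (r + R) = 3.30 / (2.46 + 43.7) = 0.07149 A
P_load = I² R = (0.07149)² × 43.7 = 0.2233 W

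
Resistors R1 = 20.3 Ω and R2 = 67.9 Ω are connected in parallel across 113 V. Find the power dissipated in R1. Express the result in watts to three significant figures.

R1 sits directly across the source, so P = V²/R with V = 113 V.
P_R1 = V² / R1 = (113)² / 20.3 Ω = 629.0 W

629 W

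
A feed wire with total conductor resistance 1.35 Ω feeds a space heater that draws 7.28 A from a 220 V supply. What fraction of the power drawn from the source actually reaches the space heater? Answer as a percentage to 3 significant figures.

95.5 %

The feed wire carries the full 7.28 A.
P_line = I² R_line = (7.280)² × 1.35 = 71.55 W
P_source = V I = 220 × 7.280 = 1602 W; P_load = 1530 W
η = P_load / P_source = 1530 / 1602 = 0.9553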